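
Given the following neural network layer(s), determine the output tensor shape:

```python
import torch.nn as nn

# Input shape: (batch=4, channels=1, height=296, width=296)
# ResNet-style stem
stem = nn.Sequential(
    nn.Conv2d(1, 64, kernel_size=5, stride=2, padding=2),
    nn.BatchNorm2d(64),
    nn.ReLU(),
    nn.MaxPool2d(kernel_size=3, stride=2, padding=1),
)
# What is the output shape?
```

Input: (4, 1, 296, 296) -> after Conv2d 5x5 stride=2: (4, 64, 148, 148) -> Output: (4, 64, 74, 74)

Answer: (4, 64, 74, 74)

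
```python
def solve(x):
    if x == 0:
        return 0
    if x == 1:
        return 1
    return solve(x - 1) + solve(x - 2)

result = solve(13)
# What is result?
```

Build up from base cases: solve(0)=0, solve(1)=1, solve(2)=1, solve(3)=2, solve(4)=3, solve(5)=5, solve(6)=8, ..., solve(13)=233

Answer: 233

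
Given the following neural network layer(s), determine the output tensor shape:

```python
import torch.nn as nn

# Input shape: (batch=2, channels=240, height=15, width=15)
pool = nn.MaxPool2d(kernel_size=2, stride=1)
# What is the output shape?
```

Input: (2, 240, 15, 15) -> Output: (2, 240, 14, 14)

Answer: (2, 240, 14, 14)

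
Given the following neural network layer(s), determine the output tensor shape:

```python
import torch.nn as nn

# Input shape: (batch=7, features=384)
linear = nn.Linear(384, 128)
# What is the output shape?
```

Input: (7, 384) -> Output: (7, 128)

Answer: (7, 128)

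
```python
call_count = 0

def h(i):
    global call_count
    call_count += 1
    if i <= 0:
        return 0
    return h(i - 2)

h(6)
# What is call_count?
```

Linear recursion stepping by 2: 4 calls from i=6 down to ≤0.

Answer: 4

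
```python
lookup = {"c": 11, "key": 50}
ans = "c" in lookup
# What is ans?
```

Trace:
`lookup = {"c": 11, "key": 50}` → lookup = {'c': 11, 'key': 50}
`ans = "c" in lookup` → ans = True
So ans = True

Answer: True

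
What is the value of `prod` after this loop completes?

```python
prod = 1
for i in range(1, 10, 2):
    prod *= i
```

Product of 1, 3, 5, ... up to 9
`prod` takes the values: 1 → 3 → 15 → 105 → 945

Answer: 945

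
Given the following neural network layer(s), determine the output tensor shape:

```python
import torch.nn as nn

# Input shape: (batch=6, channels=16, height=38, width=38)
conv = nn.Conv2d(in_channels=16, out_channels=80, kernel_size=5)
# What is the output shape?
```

Input: (6, 16, 38, 38) -> Output: (6, 80, 34, 34)

Answer: (6, 80, 34, 34)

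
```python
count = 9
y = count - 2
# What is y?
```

Trace:
`count = 9` → count = 9
`y = count - 2` → y = 7
So y = 7

Answer: 7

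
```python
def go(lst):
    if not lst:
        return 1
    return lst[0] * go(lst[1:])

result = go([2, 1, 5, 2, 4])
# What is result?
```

Product over [2, 1, 5, 2, 4] = 2 * 1 * 5 * 2 * 4 = 80

Answer: 80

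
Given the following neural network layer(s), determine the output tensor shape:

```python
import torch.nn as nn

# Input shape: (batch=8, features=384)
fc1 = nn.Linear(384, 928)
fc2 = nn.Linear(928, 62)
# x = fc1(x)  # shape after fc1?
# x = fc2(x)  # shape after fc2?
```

Input: (8, 384) -> after fc1: (8, 928) -> Output: (8, 62)

Answer: (8, 62)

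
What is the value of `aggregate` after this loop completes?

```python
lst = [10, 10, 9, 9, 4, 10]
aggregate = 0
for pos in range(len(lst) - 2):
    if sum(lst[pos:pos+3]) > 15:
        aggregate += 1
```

Count windows with sum > 15
`aggregate` takes the values: 0 → 1 → 2 → 3 → 4

Answer: 4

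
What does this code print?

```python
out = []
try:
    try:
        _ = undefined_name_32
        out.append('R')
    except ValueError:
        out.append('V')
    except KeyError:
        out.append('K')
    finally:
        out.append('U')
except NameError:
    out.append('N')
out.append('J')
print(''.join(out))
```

Execution trace: 'U' (finally) → 'N' (outer except NameError) → 'J' (after the try/except). Output: UNJ

Answer: UNJ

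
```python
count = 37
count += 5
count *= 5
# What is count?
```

Trace:
`count = 37` → count = 37
`count += 5` → count = 42
`count *= 5` → count = 210
So count = 210

Answer: 210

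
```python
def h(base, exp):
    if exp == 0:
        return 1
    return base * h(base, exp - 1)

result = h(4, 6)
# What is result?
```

h(4, 6) = 4 * 4 * 4 * 4 * 4 * 4 = 4096

Answer: 4096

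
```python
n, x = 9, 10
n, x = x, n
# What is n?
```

Trace:
`n, x = 9, 10` → n = 9; x = 10
`n, x = x, n` → n = 10; x = 9
So n = 10

Answer: 10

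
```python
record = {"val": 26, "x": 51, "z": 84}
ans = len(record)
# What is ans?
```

Trace:
`record = {"val": 26, "x": 51, "z": 84}` → record = {'val': 26, 'x': 51, 'z': 84}
`ans = len(record)` → ans = 3
So ans = 3

Answer: 3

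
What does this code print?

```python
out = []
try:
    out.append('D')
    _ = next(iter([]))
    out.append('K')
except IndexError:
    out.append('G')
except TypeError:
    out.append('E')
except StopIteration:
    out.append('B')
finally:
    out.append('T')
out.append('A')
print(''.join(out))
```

Execution trace: 'D' (try body) → 'B' (except StopIteration) → 'T' (finally) → 'A' (after the try/except). Output: DBTA

Answer: DBTA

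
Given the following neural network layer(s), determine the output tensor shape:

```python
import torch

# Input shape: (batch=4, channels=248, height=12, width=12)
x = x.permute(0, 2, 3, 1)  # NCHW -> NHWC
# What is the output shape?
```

Input: (4, 248, 12, 12) -> Output: (4, 12, 12, 248)

Answer: (4, 12, 12, 248)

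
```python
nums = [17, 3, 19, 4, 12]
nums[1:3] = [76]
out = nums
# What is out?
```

Trace:
`nums = [17, 3, 19, 4, 12]` → nums = [17, 3, 19, 4, 12]
`nums[1:3] = [76]` → nums = [17, 76, 4, 12]
`out = nums` → out = [17, 76, 4, 12]
So out = [17, 76, 4, 12]

Answer: [17, 76, 4, 12]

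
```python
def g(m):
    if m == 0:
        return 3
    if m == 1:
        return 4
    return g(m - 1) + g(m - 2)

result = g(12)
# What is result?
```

Build up from base cases: g(0)=3, g(1)=4, g(2)=7, g(3)=11, g(4)=18, g(5)=29, g(6)=47, ..., g(12)=843

Answer: 843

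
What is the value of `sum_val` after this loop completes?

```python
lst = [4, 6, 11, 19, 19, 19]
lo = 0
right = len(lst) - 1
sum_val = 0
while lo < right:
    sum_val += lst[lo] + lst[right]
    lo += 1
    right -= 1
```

Sum of pairs from ends
`sum_val` takes the values: 0 → 23 → 48 → 78

Answer: 78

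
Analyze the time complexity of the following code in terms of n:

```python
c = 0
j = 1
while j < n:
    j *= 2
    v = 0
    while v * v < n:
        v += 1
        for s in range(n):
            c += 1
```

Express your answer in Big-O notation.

Each loop level contributes: log n × √n × n. Multiplying the contributions gives O(n√n log n).

Answer: O(n√n log n)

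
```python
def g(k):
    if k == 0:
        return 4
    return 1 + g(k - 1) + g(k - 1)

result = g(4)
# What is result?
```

g(k) = 1 + 2·g(k-1), g(0)=4. Closed form: (4+1)·2^4 - 1 = 79.

Answer: 79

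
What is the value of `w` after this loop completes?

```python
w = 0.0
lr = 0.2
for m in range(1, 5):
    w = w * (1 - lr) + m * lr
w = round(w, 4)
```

Moving average with lr=0.2
`w` takes the values: 0.0 → 0.2 → 0.56 → 1.048 → 1.6384

Answer: 1.6384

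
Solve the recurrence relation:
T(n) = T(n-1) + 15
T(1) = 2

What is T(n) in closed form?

Unrolling: T(n) = T(1) + 15·(n-1) = 2 + 15(n-1) = 15n - 13.

Answer: T(n) = 15n - 13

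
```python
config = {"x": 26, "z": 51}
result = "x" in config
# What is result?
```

Trace:
`config = {"x": 26, "z": 51}` → config = {'x': 26, 'z': 51}
`result = "x" in config` → result = True
So result = True

Answer: True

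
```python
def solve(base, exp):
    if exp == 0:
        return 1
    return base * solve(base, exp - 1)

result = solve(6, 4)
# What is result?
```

solve(6, 4) = 6 * 6 * 6 * 6 = 1296

Answer: 1296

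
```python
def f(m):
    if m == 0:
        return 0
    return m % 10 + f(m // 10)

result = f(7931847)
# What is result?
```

Sum of digits of 7931847: 7 + 4 + 8 + 1 + 3 + 9 + 7 = 39

Answer: 39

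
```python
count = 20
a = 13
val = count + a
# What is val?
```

Trace:
`count = 20` → count = 20
`a = 13` → a = 13
`val = count + a` → val = 33
So val = 33

Answer: 33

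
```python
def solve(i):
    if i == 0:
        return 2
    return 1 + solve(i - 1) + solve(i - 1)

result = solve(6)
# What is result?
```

solve(i) = 1 + 2·solve(i-1), solve(0)=2. Closed form: (2+1)·2^6 - 1 = 191.

Answer: 191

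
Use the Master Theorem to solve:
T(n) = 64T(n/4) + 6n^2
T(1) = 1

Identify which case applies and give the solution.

a=64, b=4, f(n)=6n^2. log_4(64) = 3. Since c=2 < 3, Case 1 applies: T(n) = Θ(n^log_b(a)) = O(n^3).

Answer: O(n^3) - Case 1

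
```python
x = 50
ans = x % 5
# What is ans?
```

Trace:
`x = 50` → x = 50
`ans = x % 5` → ans = 0
So ans = 0

Answer: 0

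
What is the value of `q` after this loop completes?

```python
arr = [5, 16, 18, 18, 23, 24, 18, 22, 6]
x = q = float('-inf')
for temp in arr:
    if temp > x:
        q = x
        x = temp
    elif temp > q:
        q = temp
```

Second largest (with repeats) in [5, 16, 18, 18, 23, 24, 18, 22, 6]
`q` takes the values: -inf → 5 → 16 → 18 → 23

Answer: 23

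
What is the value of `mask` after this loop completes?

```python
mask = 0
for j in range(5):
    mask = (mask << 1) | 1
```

Build 5 consecutive 1-bits: 0b11111
`mask` takes the values: 0 → 1 → 3 → 7 → 15 → 31

Answer: 31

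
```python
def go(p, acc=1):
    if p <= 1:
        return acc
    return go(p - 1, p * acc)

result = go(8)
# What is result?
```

Accumulator trace (n, acc): (8, 1) -> (7, 8) -> (6, 56) -> (5, 336) -> (4, 1680) -> (3, 6720) -> (2, 20160) -> (1, 40320) -> return 40320

Answer: 40320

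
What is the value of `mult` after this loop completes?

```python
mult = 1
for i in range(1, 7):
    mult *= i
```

6! = 720
`mult` takes the values: 1 → 2 → 6 → 24 → 120 → 720

Answer: 720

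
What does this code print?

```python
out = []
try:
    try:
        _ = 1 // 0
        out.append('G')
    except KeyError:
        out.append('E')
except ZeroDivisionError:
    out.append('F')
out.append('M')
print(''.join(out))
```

Execution trace: 'F' (outer except ZeroDivisionError) → 'M' (after the try/except). Output: FM

Answer: FM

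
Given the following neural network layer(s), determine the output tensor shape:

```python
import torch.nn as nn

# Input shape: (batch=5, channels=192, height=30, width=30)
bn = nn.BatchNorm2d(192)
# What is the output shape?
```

Input: (5, 192, 30, 30) -> Output: (5, 192, 30, 30)

Answer: (5, 192, 30, 30)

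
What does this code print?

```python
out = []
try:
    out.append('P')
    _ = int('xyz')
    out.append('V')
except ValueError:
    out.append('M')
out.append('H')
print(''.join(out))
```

Execution trace: 'P' (try body) → 'M' (except ValueError) → 'H' (after the try/except). Output: PMH

Answer: PMH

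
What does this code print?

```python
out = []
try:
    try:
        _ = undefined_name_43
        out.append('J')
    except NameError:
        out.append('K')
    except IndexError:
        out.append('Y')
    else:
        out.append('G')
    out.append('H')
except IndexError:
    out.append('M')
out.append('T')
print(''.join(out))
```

Execution trace: 'K' (inner except NameError) → 'H' (try body, no exception) → 'T' (after the try/except). Output: KHT

Answer: KHT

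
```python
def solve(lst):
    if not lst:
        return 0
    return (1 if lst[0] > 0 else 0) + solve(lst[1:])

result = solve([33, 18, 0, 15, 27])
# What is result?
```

Count of positive elements in [33, 18, 0, 15, 27] = 4

Answer: 4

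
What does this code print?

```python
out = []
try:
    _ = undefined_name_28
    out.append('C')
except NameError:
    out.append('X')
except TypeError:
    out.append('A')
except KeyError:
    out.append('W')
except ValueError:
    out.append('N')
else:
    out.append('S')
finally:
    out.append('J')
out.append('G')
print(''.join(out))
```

Execution trace: 'X' (except NameError) → 'J' (finally) → 'G' (after the try/except). Output: XJG

Answer: XJG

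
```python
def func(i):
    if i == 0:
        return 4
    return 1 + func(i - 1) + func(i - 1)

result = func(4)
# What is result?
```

func(i) = 1 + 2·func(i-1), func(0)=4. Closed form: (4+1)·2^4 - 1 = 79.

Answer: 79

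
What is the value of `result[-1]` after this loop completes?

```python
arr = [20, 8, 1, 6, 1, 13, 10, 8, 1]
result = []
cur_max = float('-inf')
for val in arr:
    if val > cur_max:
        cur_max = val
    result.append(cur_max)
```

Running max ends at 20
`result` takes the values: [] → [20] → [20, 20] → [20, 20, 20] → [20, 20, 20, 20] → [20, 20, 20, 20, 20] → [20, 20, 20, 20, 20, 20] → [20, 20, 20, 20, 20, 20, 20] → [20, 20, 20, 20, 20, 20, 20, 20] → [20, 20, 20, 20, 20, 20, 20, 20, 20]
So `result[-1]` = 20

Answer: 20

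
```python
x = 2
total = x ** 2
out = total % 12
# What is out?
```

Trace:
`x = 2` → x = 2
`total = x ** 2` → total = 4
`out = total % 12` → out = 4
So out = 4

Answer: 4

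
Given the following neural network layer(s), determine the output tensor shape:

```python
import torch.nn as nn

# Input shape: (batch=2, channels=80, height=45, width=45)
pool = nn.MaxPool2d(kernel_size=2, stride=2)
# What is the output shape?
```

Input: (2, 80, 45, 45) -> Output: (2, 80, 22, 22)

Answer: (2, 80, 22, 22)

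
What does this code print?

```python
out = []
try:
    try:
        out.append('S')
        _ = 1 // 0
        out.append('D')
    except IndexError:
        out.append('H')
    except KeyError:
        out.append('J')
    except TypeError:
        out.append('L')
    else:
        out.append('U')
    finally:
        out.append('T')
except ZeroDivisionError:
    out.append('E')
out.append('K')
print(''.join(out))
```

Execution trace: 'S' (try body) → 'T' (finally) → 'E' (outer except ZeroDivisionError) → 'K' (after the try/except). Output: STEK

Answer: STEK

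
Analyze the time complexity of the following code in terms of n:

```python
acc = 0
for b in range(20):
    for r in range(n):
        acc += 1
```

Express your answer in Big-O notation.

Each loop level contributes: 1 × n. Multiplying the contributions gives O(n).

Answer: O(n)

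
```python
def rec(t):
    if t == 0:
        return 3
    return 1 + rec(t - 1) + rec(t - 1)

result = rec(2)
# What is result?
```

rec(t) = 1 + 2·rec(t-1), rec(0)=3. Closed form: (3+1)·2^2 - 1 = 15.

Answer: 15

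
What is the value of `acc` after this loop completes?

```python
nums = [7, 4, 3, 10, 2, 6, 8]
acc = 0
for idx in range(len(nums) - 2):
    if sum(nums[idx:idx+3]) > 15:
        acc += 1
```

Count windows with sum > 15
`acc` takes the values: 0 → 1 → 2 → 3

Answer: 3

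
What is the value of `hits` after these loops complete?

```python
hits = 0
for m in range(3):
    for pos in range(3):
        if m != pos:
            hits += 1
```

3² - 3 (exclude diagonal)
`hits` takes the values: 0 → 1 → 2 → 3 → 4 → 5 → 6

Answer: 6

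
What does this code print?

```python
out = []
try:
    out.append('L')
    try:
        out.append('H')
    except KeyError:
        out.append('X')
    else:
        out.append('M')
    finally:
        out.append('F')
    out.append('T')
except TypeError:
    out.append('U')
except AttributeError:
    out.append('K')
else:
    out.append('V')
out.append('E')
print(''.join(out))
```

Execution trace: 'L' (try body) → 'H' (inner try body, no exception) → 'M' (inner else) → 'F' (inner finally) → 'T' (try body, no exception) → 'V' (else) → 'E' (after the try/except). Output: LHMFTVE

Answer: LHMFTVE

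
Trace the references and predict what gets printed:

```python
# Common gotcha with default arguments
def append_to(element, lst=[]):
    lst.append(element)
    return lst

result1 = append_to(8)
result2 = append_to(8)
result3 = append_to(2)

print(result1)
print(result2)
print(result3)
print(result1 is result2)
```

Key concept: mutable default argument gotcha.
Step by step:
`result1 = append_to(8)` → result1 = [8]
`result2 = append_to(8)` → result1 = [8, 8] (same object as result2); result2 = [8, 8] (same object as result1)
`result3 = append_to(2)` → result1 = [8, 8, 2] (same object as result2, result3); result2 = [8, 8, 2] (same object as result1, result3); result3 = [8, 8, 2] (same object as result1, result2)
`print(result1)` → prints [8, 8, 2]
`print(result2)` → prints [8, 8, 2]
`print(result3)` → prints [8, 8, 2]
`print(result1 is result2)` → prints True

Answer:
[8, 8, 2]
[8, 8, 2]
[8, 8, 2]
True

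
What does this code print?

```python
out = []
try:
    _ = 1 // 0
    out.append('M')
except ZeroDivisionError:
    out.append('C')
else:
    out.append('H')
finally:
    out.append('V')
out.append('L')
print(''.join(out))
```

Execution trace: 'C' (except ZeroDivisionError) → 'V' (finally) → 'L' (after the try/except). Output: CVL

Answer: CVL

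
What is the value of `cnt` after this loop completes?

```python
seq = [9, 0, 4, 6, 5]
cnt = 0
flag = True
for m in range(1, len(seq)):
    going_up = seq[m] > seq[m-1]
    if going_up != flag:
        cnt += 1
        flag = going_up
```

Count direction changes in [9, 0, 4, 6, 5]
`cnt` takes the values: 0 → 1 → 2 → 3

Answer: 3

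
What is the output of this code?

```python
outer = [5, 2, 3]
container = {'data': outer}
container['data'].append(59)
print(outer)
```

Key concept: dict holds reference to list.
Step by step:
`outer = [5, 2, 3]` → outer = [5, 2, 3]
`container = {'data': outer}` → container = {'data': [5, 2, 3]}
`container['data'].append(59)` → outer = [5, 2, 3, 59]; container = {'data': [5, 2, 3, 59]}
`print(outer)` → prints [5, 2, 3, 59]

Answer: [5, 2, 3, 59]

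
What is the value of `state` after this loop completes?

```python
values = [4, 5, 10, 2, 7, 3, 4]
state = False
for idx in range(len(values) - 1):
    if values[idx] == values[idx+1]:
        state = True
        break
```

Check consecutive duplicates in [4, 5, 10, 2, 7, 3, 4]
`state` takes the values: False

Answer: False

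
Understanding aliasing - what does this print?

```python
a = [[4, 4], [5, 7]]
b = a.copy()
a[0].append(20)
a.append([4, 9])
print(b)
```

Key concept: shallow copy with nested lists.
Step by step:
`a = [[4, 4], [5, 7]]` → a = [[4, 4], [5, 7]]
`b = a.copy()` → b = [[4, 4], [5, 7]]
`a[0].append(20)` → a = [[4, 4, 20], [5, 7]]; b = [[4, 4, 20], [5, 7]]
`a.append([4, 9])` → a = [[4, 4, 20], [5, 7], [4, 9]]
`print(b)` → prints [[4, 4, 20], [5, 7]]

Answer: [[4, 4, 20], [5, 7]]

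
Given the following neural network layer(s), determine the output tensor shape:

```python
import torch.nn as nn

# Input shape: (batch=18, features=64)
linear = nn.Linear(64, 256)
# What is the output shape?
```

Input: (18, 64) -> Output: (18, 256)

Answer: (18, 256)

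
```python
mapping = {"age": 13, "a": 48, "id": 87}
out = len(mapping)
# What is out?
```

Trace:
`mapping = {"age": 13, "a": 48, "id": 87}` → mapping = {'age': 13, 'a': 48, 'id': 87}
`out = len(mapping)` → out = 3
So out = 3

Answer: 3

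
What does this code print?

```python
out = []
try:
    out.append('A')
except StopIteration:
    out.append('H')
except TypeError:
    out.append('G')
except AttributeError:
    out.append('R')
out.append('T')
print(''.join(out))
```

Execution trace: 'A' (try body, no exception) → 'T' (after the try/except). Output: AT

Answer: AT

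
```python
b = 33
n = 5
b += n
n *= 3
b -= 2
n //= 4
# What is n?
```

Trace:
`b = 33` → b = 33
`n = 5` → n = 5
`b += n` → b = 38
`n *= 3` → n = 15
`b -= 2` → b = 36
`n //= 4` → n = 3
So n = 3

Answer: 3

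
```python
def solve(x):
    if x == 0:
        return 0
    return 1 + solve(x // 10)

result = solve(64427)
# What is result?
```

Count of digits of 64427: 5

Answer: 5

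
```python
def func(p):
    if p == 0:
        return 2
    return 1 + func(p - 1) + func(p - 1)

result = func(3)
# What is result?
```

func(p) = 1 + 2·func(p-1), func(0)=2. Closed form: (2+1)·2^3 - 1 = 23.

Answer: 23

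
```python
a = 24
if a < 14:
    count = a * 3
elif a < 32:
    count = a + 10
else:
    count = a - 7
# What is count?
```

Trace:
`a = 24` → a = 24
`if a < 14: ...` → a < 14 is False, a < 32 is True → count = 34
So count = 34

Answer: 34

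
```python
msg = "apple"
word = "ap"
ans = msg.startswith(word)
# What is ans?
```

Trace:
`msg = "apple"` → msg = 'apple'
`word = "ap"` → word = 'ap'
`ans = msg.startswith(word)` → ans = True
So ans = True

Answer: True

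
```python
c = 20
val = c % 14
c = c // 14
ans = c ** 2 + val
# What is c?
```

Trace:
`c = 20` → c = 20
`val = c % 14` → val = 6
`c = c // 14` → c = 1
`ans = c ** 2 + val` → ans = 7
So c = 1

Answer: 1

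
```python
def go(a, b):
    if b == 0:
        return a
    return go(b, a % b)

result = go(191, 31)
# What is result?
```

go(191, 31) -> go(31, 5) -> go(5, 1) -> go(1, 0) -> 1

Answer: 1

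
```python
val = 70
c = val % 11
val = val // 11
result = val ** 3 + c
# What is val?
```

Trace:
`val = 70` → val = 70
`c = val % 11` → c = 4
`val = val // 11` → val = 6
`result = val ** 3 + c` → result = 220
So val = 6

Answer: 6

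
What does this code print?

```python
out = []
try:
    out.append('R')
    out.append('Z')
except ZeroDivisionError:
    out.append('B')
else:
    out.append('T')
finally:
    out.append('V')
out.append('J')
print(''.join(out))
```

Execution trace: 'R' (try body) → 'Z' (try body, no exception) → 'T' (else) → 'V' (finally) → 'J' (after the try/except). Output: RZTVJ

Answer: RZTVJ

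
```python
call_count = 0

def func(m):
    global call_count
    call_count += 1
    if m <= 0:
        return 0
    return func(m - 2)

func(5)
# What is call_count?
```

Linear recursion stepping by 2: 4 calls from m=5 down to ≤0.

Answer: 4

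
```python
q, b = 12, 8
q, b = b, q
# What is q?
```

Trace:
`q, b = 12, 8` → q = 12; b = 8
`q, b = b, q` → q = 8; b = 12
So q = 8

Answer: 8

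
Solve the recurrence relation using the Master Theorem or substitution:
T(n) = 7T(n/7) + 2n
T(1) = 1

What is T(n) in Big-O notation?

By Master Theorem: a=7, b=7, f(n)=2n. Since log_7(7) = 1 and f(n) = Θ(n^1), Case 2 applies. T(n) = O(n log n).

Answer: O(n log n)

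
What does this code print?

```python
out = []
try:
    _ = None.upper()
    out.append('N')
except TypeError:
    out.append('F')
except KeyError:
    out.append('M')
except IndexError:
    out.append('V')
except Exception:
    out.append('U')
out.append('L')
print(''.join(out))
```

Execution trace: 'U' (except Exception) → 'L' (after the try/except). Output: UL

Answer: UL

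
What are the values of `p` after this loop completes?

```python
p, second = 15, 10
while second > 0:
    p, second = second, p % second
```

GCD of 15 and 10
`p` takes the values: 15 → 10 → 5

Answer: 5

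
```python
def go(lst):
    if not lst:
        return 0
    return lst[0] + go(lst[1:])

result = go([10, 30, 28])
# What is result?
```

10 + 30 + 28 + 0 = 68

Answer: 68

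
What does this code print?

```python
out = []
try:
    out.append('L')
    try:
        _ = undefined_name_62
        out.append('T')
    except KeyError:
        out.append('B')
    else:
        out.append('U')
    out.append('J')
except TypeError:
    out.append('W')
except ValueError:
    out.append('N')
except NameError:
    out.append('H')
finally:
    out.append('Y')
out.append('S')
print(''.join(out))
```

Execution trace: 'L' (try body) → 'H' (except NameError) → 'Y' (finally) → 'S' (after the try/except). Output: LHYS

Answer: LHYS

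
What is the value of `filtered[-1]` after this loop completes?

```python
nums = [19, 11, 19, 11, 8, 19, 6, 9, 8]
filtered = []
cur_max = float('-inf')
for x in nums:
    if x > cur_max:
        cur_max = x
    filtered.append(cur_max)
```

Running max ends at 19
`filtered` takes the values: [] → [19] → [19, 19] → [19, 19, 19] → [19, 19, 19, 19] → [19, 19, 19, 19, 19] → [19, 19, 19, 19, 19, 19] → [19, 19, 19, 19, 19, 19, 19] → [19, 19, 19, 19, 19, 19, 19, 19] → [19, 19, 19, 19, 19, 19, 19, 19, 19]
So `filtered[-1]` = 19

Answer: 19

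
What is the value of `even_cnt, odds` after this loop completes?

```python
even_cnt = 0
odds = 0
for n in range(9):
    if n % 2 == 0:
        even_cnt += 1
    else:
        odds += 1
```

Count evens and odds in range(9)
`even_cnt, odds` takes the values: (0, 0) → (1, 0) → (1, 1) → (2, 1) → (2, 2) → (3, 2) → (3, 3) → (4, 3) → (4, 4) → (5, 4)

Answer: 5, 4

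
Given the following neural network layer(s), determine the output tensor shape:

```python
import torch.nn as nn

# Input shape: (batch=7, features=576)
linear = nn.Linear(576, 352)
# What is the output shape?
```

Input: (7, 576) -> Output: (7, 352)

Answer: (7, 352)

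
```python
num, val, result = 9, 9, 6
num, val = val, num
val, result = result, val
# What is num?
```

Trace:
`num, val, result = 9, 9, 6` → num = 9; val = 9; result = 6
`num, val = val, num` → num = 9; val = 9
`val, result = result, val` → val = 6; result = 9
So num = 9

Answer: 9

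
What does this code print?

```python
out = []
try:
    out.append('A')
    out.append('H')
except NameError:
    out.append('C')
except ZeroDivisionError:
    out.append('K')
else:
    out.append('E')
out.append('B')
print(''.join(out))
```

Execution trace: 'A' (try body) → 'H' (try body, no exception) → 'E' (else) → 'B' (after the try/except). Output: AHEB

Answer: AHEB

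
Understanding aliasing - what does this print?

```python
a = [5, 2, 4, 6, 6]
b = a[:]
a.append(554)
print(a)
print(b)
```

Key concept: slice [:] creates copy.
Step by step:
`a = [5, 2, 4, 6, 6]` → a = [5, 2, 4, 6, 6]
`b = a[:]` → b = [5, 2, 4, 6, 6]
`a.append(554)` → a = [5, 2, 4, 6, 6, 554]
`print(a)` → prints [5, 2, 4, 6, 6, 554]
`print(b)` → prints [5, 2, 4, 6, 6]

Answer:
[5, 2, 4, 6, 6, 554]
[5, 2, 4, 6, 6]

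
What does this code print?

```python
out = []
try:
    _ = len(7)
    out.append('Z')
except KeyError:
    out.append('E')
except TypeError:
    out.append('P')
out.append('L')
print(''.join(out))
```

Execution trace: 'P' (except TypeError) → 'L' (after the try/except). Output: PL

Answer: PL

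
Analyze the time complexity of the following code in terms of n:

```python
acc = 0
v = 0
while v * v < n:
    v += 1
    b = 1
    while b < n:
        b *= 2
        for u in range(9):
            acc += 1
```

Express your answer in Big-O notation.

Each loop level contributes: √n × log n × 1. Multiplying the contributions gives O(√n log n).

Answer: O(√n log n)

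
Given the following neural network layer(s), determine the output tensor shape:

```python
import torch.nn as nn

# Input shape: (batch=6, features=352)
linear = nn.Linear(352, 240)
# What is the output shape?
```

Input: (6, 352) -> Output: (6, 240)

Answer: (6, 240)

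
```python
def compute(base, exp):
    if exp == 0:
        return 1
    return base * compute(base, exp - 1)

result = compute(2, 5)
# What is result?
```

compute(2, 5) = 2 * 2 * 2 * 2 * 2 = 32

Answer: 32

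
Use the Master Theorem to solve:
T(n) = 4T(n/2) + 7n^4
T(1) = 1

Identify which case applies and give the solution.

a=4, b=2, f(n)=7n^4. log_2(4) = 2. Since c=4 > 2 and the regularity condition holds (4(n/2)^4 = (4/2^4)n^4 with 4/2^4 < 1), Case 3 applies: T(n) = Θ(f(n)) = O(n^4).

Answer: O(n^4) - Case 3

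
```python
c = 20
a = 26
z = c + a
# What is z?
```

Trace:
`c = 20` → c = 20
`a = 26` → a = 26
`z = c + a` → z = 46
So z = 46

Answer: 46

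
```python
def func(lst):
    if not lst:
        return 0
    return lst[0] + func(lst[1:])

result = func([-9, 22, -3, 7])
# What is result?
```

(-9) + 22 + (-3) + 7 + 0 = 17

Answer: 17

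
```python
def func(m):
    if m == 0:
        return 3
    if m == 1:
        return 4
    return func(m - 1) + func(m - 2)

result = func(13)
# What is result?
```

Build up from base cases: func(0)=3, func(1)=4, func(2)=7, func(3)=11, func(4)=18, func(5)=29, func(6)=47, ..., func(13)=1364

Answer: 1364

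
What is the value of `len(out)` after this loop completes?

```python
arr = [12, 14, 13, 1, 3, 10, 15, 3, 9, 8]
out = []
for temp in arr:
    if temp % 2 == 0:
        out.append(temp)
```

Count even numbers in [12, 14, 13, 1, 3, 10, 15, 3, 9, 8]
`out` takes the values: [] → [12] → [12, 14] → [12, 14, 10] → [12, 14, 10, 8]
So `len(out)` = 4

Answer: 4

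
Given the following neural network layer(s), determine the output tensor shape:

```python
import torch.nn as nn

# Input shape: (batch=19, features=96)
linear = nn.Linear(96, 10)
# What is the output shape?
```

Input: (19, 96) -> Output: (19, 10)

Answer: (19, 10)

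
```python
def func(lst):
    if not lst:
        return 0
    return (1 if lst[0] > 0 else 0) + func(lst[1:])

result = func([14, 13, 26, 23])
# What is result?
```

Count of positive elements in [14, 13, 26, 23] = 4

Answer: 4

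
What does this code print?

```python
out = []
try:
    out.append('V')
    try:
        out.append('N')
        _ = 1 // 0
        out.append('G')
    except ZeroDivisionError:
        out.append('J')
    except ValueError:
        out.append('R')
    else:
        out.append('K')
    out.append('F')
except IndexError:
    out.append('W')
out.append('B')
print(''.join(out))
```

Execution trace: 'V' (try body) → 'N' (inner try body) → 'J' (inner except ZeroDivisionError) → 'F' (try body, no exception) → 'B' (after the try/except). Output: VNJFB

Answer: VNJFB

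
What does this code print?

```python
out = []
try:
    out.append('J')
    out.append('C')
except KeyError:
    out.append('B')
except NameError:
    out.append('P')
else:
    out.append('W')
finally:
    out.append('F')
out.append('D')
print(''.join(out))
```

Execution trace: 'J' (try body) → 'C' (try body, no exception) → 'W' (else) → 'F' (finally) → 'D' (after the try/except). Output: JCWFD

Answer: JCWFD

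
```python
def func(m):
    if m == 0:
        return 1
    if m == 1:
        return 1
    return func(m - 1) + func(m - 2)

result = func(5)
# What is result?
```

Build up from base cases: func(0)=1, func(1)=1, func(2)=2, func(3)=3, func(4)=5, func(5)=8

Answer: 8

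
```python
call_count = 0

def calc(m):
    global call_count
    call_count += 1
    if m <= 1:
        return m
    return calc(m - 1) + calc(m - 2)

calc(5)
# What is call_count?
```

Calls(m) = 1 + Calls(m-1) + Calls(m-2); Calls(0)=Calls(1)=1. For m=5 this gives 15.

Answer: 15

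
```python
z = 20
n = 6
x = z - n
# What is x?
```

Trace:
`z = 20` → z = 20
`n = 6` → n = 6
`x = z - n` → x = 14
So x = 14

Answer: 14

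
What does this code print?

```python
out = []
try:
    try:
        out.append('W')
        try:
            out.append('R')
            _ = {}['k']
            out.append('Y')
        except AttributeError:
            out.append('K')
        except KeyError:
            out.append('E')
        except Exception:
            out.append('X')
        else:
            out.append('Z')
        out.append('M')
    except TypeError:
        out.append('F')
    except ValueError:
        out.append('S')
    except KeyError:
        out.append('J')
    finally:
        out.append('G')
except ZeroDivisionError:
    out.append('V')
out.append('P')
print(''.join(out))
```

Execution trace: 'W' (try body) → 'R' (inner try body) → 'E' (inner except KeyError) → 'M' (try body, no exception) → 'G' (finally) → 'P' (after the try/except). Output: WREMGP

Answer: WREMGP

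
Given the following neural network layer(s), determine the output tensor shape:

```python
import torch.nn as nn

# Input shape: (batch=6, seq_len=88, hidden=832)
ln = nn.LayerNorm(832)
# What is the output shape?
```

Input: (6, 88, 832) -> Output: (6, 88, 832)

Answer: (6, 88, 832)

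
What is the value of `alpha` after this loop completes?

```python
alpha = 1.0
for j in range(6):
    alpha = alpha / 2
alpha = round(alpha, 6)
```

Halving LR 6 times: 1 / 2^6
`alpha` takes the values: 1.0 → 0.5 → 0.25 → 0.125 → 0.0625 → 0.03125 → 0.015625

Answer: 0.015625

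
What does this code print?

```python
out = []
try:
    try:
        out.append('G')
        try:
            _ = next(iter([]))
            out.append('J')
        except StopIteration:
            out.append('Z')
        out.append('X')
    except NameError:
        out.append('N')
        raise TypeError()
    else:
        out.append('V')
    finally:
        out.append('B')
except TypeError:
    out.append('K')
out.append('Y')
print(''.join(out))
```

Execution trace: 'G' (try body) → 'Z' (inner except StopIteration) → 'X' (try body, no exception) → 'V' (else) → 'B' (finally) → 'Y' (after the try/except). Output: GZXVBY

Answer: GZXVBY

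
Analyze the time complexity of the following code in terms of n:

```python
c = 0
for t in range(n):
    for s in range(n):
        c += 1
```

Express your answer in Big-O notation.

Each loop level contributes: n × n. Multiplying the contributions gives O(n^2).

Answer: O(n^2)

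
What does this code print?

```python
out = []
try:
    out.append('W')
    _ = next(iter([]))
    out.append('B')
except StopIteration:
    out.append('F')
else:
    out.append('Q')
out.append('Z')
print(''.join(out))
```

Execution trace: 'W' (try body) → 'F' (except StopIteration) → 'Z' (after the try/except). Output: WFZ

Answer: WFZ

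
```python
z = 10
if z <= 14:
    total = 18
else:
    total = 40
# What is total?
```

Trace:
`z = 10` → z = 10
`if z <= 14: ...` → z <= 14 is True → total = 18
So total = 18

Answer: 18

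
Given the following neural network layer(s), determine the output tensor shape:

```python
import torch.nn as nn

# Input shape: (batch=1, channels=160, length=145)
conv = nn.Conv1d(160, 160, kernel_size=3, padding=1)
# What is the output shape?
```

Input: (1, 160, 145) -> Output: (1, 160, 145)

Answer: (1, 160, 145)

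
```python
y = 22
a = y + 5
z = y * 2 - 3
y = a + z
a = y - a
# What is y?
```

Trace:
`y = 22` → y = 22
`a = y + 5` → a = 27
`z = y * 2 - 3` → z = 41
`y = a + z` → y = 68
`a = y - a` → a = 41
So y = 68

Answer: 68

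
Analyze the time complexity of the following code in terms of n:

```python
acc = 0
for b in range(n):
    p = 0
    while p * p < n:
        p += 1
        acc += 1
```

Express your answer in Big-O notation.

Each loop level contributes: n × √n. Multiplying the contributions gives O(n√n).

Answer: O(n√n)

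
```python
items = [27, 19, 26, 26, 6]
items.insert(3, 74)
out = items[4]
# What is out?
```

Trace:
`items = [27, 19, 26, 26, 6]` → items = [27, 19, 26, 26, 6]
`items.insert(3, 74)` → items = [27, 19, 26, 74, 26, 6]
`out = items[4]` → out = 26
So out = 26

Answer: 26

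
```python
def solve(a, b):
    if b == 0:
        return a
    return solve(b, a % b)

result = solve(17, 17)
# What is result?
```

solve(17, 17) -> solve(17, 0) -> 17

Answer: 17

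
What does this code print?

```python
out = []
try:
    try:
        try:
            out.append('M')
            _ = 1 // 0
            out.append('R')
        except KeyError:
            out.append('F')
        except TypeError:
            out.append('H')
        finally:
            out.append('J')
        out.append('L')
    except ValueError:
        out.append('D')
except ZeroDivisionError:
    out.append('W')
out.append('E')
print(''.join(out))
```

Execution trace: 'M' (inner try body) → 'J' (inner finally) → 'W' (outer except ZeroDivisionError) → 'E' (after the try/except). Output: MJWE

Answer: MJWE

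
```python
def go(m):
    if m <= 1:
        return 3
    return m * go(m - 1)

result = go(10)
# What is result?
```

go(10) = 10 * 9 * 8 * 7 * 6 * 5 * 4 * 3 * 2 * 3 = 10886400

Answer: 10886400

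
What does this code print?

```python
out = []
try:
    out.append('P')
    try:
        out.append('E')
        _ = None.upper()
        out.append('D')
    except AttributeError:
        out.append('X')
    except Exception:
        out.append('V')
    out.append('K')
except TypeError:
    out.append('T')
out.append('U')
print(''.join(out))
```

Execution trace: 'P' (try body) → 'E' (inner try body) → 'X' (inner except AttributeError) → 'K' (try body, no exception) → 'U' (after the try/except). Output: PEXKU

Answer: PEXKU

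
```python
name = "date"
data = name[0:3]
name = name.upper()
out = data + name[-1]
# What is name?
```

Trace:
`name = "date"` → name = 'date'
`data = name[0:3]` → data = 'dat'
`name = name.upper()` → name = 'DATE'
`out = data + name[-1]` → out = 'datE'
So name = 'DATE'

Answer: 'DATE'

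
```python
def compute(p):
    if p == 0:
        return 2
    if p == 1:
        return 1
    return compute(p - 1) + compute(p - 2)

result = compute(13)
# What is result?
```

Build up from base cases: compute(0)=2, compute(1)=1, compute(2)=3, compute(3)=4, compute(4)=7, compute(5)=11, compute(6)=18, ..., compute(13)=521

Answer: 521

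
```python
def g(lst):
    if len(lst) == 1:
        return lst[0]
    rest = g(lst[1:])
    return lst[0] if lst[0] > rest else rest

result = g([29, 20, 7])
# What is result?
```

Recursive max over [29, 20, 7] = 29

Answer: 29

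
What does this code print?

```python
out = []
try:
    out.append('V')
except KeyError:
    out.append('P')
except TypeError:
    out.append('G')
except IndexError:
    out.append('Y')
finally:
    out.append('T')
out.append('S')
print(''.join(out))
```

Execution trace: 'V' (try body, no exception) → 'T' (finally) → 'S' (after the try/except). Output: VTS

Answer: VTS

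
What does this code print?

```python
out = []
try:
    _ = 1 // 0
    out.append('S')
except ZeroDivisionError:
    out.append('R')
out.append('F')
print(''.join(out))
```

Execution trace: 'R' (except ZeroDivisionError) → 'F' (after the try/except). Output: RF

Answer: RF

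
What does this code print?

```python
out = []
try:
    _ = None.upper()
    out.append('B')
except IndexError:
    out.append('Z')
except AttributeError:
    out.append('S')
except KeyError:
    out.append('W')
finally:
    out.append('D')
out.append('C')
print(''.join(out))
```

Execution trace: 'S' (except AttributeError) → 'D' (finally) → 'C' (after the try/except). Output: SDC

Answer: SDC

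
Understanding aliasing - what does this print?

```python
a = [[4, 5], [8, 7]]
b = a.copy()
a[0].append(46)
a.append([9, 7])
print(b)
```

Key concept: shallow copy with nested lists.
Step by step:
`a = [[4, 5], [8, 7]]` → a = [[4, 5], [8, 7]]
`b = a.copy()` → b = [[4, 5], [8, 7]]
`a[0].append(46)` → a = [[4, 5, 46], [8, 7]]; b = [[4, 5, 46], [8, 7]]
`a.append([9, 7])` → a = [[4, 5, 46], [8, 7], [9, 7]]
`print(b)` → prints [[4, 5, 46], [8, 7]]

Answer: [[4, 5, 46], [8, 7]]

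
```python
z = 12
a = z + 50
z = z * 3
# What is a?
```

Trace:
`z = 12` → z = 12
`a = z + 50` → a = 62
`z = z * 3` → z = 36
So a = 62

Answer: 62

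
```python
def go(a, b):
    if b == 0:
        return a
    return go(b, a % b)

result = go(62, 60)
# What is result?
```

go(62, 60) -> go(60, 2) -> go(2, 0) -> 2

Answer: 2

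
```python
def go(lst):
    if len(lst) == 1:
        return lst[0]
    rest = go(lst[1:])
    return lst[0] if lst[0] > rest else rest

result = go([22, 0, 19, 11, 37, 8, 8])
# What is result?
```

Recursive max over [22, 0, 19, 11, 37, 8, 8] = 37

Answer: 37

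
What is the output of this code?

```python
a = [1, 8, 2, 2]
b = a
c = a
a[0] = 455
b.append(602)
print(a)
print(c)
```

Key concept: multiple aliases.
Step by step:
`a = [1, 8, 2, 2]` → a = [1, 8, 2, 2]
`b = a` → b = [1, 8, 2, 2] (same object as a)
`c = a` → c = [1, 8, 2, 2] (same object as a, b)
`a[0] = 455` → a = [455, 8, 2, 2] (same object as b, c); b = [455, 8, 2, 2] (same object as a, c); c = [455, 8, 2, 2] (same object as a, b)
`b.append(602)` → a = [455, 8, 2, 2, 602] (same object as b, c); b = [455, 8, 2, 2, 602] (same object as a, c); c = [455, 8, 2, 2, 602] (same object as a, b)
`print(a)` → prints [455, 8, 2, 2, 602]
`print(c)` → prints [455, 8, 2, 2, 602]

Answer:
[455, 8, 2, 2, 602]
[455, 8, 2, 2, 602]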